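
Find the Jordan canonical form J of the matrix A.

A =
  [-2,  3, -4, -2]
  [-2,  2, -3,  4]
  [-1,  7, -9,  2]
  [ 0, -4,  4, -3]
J_3(-3) ⊕ J_1(-3)

The characteristic polynomial is
  det(x·I − A) = x^4 + 12*x^3 + 54*x^2 + 108*x + 81 = (x + 3)^4

Eigenvalues and multiplicities (the geometric multiplicity of λ is n − rank(A − λI), which equals the number of Jordan blocks for λ):
  λ = -3: algebraic multiplicity = 4, geometric multiplicity = 2

Determining the block sizes for each eigenvalue:
  λ = -3: with am = 4 and gm = 2, the partition is not yet determined (e.g. several partitions of 4 into 2 parts exist). Let N = A − (-3)·I. Computing rank(N^1) = 2, rank(N^2) = 1, rank(N^3) = 0; the number of blocks of size ≥ j is rank(N^{j−1}) − rank(N^j), giving [2, 1, 1]. So we have 1 block(s) of size 3, 1 block(s) of size 1 → block sizes [3, 1]

Assembling the blocks gives a Jordan form
J =
  [-3,  1,  0,  0]
  [ 0, -3,  1,  0]
  [ 0,  0, -3,  0]
  [ 0,  0,  0, -3]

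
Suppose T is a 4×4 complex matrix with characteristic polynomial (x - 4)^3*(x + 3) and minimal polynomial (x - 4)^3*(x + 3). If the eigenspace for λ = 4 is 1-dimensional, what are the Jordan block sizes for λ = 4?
Block sizes for λ = 4: [3]

Step 1 — from the characteristic polynomial, algebraic multiplicity of λ = 4 is 3. From dim ker(T − (4)·I) = 1, there are exactly 1 Jordan blocks for λ = 4.
Step 2 — from the minimal polynomial, the factor (x − 4)^3 tells us the largest block for λ = 4 has size 3.
Step 3 — with total size 3, 1 blocks, and largest block 3, the block sizes (in nonincreasing order) are [3].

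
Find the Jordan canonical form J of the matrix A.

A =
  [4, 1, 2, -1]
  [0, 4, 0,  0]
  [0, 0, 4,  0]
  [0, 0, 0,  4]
J_2(4) ⊕ J_1(4) ⊕ J_1(4)

The characteristic polynomial is
  det(x·I − A) = x^4 - 16*x^3 + 96*x^2 - 256*x + 256 = (x - 4)^4

Eigenvalues and multiplicities (the geometric multiplicity of λ is n − rank(A − λI), which equals the number of Jordan blocks for λ):
  λ = 4: algebraic multiplicity = 4, geometric multiplicity = 3

Determining the block sizes for each eigenvalue:
  λ = 4: 3 blocks summing to 4 forces exactly one block of size 2 and the rest size 1 → block sizes [2, 1, 1]

Assembling the blocks gives a Jordan form
J =
  [4, 1, 0, 0]
  [0, 4, 0, 0]
  [0, 0, 4, 0]
  [0, 0, 0, 4]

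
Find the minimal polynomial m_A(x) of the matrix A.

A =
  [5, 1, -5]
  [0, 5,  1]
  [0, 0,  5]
x^3 - 15*x^2 + 75*x - 125

The characteristic polynomial is χ_A(x) = (x - 5)^3, so the eigenvalues are known. The minimal polynomial is
  m_A(x) = Π_λ (x − λ)^{k_λ}
where k_λ is the size of the *largest* Jordan block for λ (equivalently, the smallest k with (A − λI)^k v = 0 for every generalised eigenvector v of λ).

  λ = 5: largest Jordan block has size 3, contributing (x − 5)^3

So m_A(x) = (x - 5)^3 = x^3 - 15*x^2 + 75*x - 125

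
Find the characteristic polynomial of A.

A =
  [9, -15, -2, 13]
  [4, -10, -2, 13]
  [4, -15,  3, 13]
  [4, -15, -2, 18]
x^4 - 20*x^3 + 150*x^2 - 500*x + 625

Expanding det(x·I − A) (e.g. by cofactor expansion or by noting that A is similar to its Jordan form J, which has the same characteristic polynomial as A) gives
  χ_A(x) = x^4 - 20*x^3 + 150*x^2 - 500*x + 625
which factors as (x - 5)^4. The eigenvalues (with algebraic multiplicities) are λ = 5 with multiplicity 4.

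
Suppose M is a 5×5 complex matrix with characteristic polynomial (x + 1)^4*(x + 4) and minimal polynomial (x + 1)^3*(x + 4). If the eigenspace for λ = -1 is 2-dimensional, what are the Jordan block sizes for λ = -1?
Block sizes for λ = -1: [3, 1]

Step 1 — from the characteristic polynomial, algebraic multiplicity of λ = -1 is 4. From dim ker(M − (-1)·I) = 2, there are exactly 2 Jordan blocks for λ = -1.
Step 2 — from the minimal polynomial, the factor (x + 1)^3 tells us the largest block for λ = -1 has size 3.
Step 3 — with total size 4, 2 blocks, and largest block 3, the block sizes (in nonincreasing order) are [3, 1].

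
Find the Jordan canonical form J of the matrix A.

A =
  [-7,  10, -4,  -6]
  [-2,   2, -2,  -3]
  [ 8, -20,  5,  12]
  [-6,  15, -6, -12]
J_2(-3) ⊕ J_1(-3) ⊕ J_1(-3)

The characteristic polynomial is
  det(x·I − A) = x^4 + 12*x^3 + 54*x^2 + 108*x + 81 = (x + 3)^4

Eigenvalues and multiplicities (the geometric multiplicity of λ is n − rank(A − λI), which equals the number of Jordan blocks for λ):
  λ = -3: algebraic multiplicity = 4, geometric multiplicity = 3

Determining the block sizes for each eigenvalue:
  λ = -3: 3 blocks summing to 4 forces exactly one block of size 2 and the rest size 1 → block sizes [2, 1, 1]

Assembling the blocks gives a Jordan form
J =
  [-3,  1,  0,  0]
  [ 0, -3,  0,  0]
  [ 0,  0, -3,  0]
  [ 0,  0,  0, -3]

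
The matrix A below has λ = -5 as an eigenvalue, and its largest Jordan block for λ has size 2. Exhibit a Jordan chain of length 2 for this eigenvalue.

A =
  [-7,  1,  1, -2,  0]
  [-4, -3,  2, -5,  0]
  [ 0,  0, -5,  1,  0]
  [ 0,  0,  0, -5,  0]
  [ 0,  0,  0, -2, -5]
A Jordan chain for λ = -5 of length 2:
v_1 = (-2, -4, 0, 0, 0)ᵀ
v_2 = (1, 0, 0, 0, 0)ᵀ

Let N = A − (-5)·I. We want v_2 with N^2 v_2 = 0 but N^1 v_2 ≠ 0; then v_{j-1} := N · v_j for j = 2, …, 2.

Pick v_2 = (1, 0, 0, 0, 0)ᵀ.
Then v_1 = N · v_2 = (-2, -4, 0, 0, 0)ᵀ.

Sanity check: (A − (-5)·I) v_1 = (0, 0, 0, 0, 0)ᵀ = 0. ✓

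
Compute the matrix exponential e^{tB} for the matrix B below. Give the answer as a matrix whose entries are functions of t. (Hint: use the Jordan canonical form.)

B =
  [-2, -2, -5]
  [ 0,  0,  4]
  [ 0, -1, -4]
e^{tB} =
  [exp(-2*t), t^2*exp(-2*t)/2 - 2*t*exp(-2*t), t^2*exp(-2*t) - 5*t*exp(-2*t)]
  [0, 2*t*exp(-2*t) + exp(-2*t), 4*t*exp(-2*t)]
  [0, -t*exp(-2*t), -2*t*exp(-2*t) + exp(-2*t)]

Strategy: write B = P · J · P⁻¹ where J is a Jordan canonical form, so e^{tB} = P · e^{tJ} · P⁻¹, and e^{tJ} can be computed block-by-block.

B has Jordan form
J =
  [-2,  1,  0]
  [ 0, -2,  1]
  [ 0,  0, -2]
(up to reordering of blocks).

Per-block formulas:
  For a 3×3 Jordan block J_3(-2): exp(t · J_3(-2)) = e^(-2t)·(I + t·N + (t^2/2)·N^2), where N is the 3×3 nilpotent shift.

After assembling e^{tJ} and conjugating by P, we get:

e^{tB} =
  [exp(-2*t), t^2*exp(-2*t)/2 - 2*t*exp(-2*t), t^2*exp(-2*t) - 5*t*exp(-2*t)]
  [0, 2*t*exp(-2*t) + exp(-2*t), 4*t*exp(-2*t)]
  [0, -t*exp(-2*t), -2*t*exp(-2*t) + exp(-2*t)]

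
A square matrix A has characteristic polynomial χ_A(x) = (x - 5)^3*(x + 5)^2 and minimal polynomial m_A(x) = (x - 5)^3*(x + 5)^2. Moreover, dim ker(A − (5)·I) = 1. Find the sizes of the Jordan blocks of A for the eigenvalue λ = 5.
Block sizes for λ = 5: [3]

Step 1 — from the characteristic polynomial, algebraic multiplicity of λ = 5 is 3. From dim ker(A − (5)·I) = 1, there are exactly 1 Jordan blocks for λ = 5.
Step 2 — from the minimal polynomial, the factor (x − 5)^3 tells us the largest block for λ = 5 has size 3.
Step 3 — with total size 3, 1 blocks, and largest block 3, the block sizes (in nonincreasing order) are [3].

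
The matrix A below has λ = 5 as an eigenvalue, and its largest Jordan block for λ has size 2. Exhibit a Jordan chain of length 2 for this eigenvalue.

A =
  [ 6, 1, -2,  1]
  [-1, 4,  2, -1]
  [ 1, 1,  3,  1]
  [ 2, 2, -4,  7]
A Jordan chain for λ = 5 of length 2:
v_1 = (1, -1, 1, 2)ᵀ
v_2 = (1, 0, 0, 0)ᵀ

Let N = A − (5)·I. We want v_2 with N^2 v_2 = 0 but N^1 v_2 ≠ 0; then v_{j-1} := N · v_j for j = 2, …, 2.

Pick v_2 = (1, 0, 0, 0)ᵀ.
Then v_1 = N · v_2 = (1, -1, 1, 2)ᵀ.

Sanity check: (A − (5)·I) v_1 = (0, 0, 0, 0)ᵀ = 0. ✓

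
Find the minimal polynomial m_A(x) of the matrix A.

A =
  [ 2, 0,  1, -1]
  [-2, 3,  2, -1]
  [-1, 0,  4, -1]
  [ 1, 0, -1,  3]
x^3 - 9*x^2 + 27*x - 27

The characteristic polynomial is χ_A(x) = (x - 3)^4, so the eigenvalues are known. The minimal polynomial is
  m_A(x) = Π_λ (x − λ)^{k_λ}
where k_λ is the size of the *largest* Jordan block for λ (equivalently, the smallest k with (A − λI)^k v = 0 for every generalised eigenvector v of λ).

  λ = 3: largest Jordan block has size 3, contributing (x − 3)^3

So m_A(x) = (x - 3)^3 = x^3 - 9*x^2 + 27*x - 27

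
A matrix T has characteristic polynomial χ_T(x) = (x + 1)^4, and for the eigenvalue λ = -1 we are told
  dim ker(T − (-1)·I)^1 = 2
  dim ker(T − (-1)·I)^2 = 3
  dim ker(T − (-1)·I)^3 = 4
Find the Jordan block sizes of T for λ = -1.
Block sizes for λ = -1: [3, 1]

From the dimensions of kernels of powers, the number of Jordan blocks of size at least j is d_j − d_{j−1} where d_j = dim ker(N^j) (with d_0 = 0). Computing the differences gives [2, 1, 1].
The number of blocks of size exactly k is (#blocks of size ≥ k) − (#blocks of size ≥ k + 1), so the partition is: 1 block(s) of size 1, 1 block(s) of size 3.
In nonincreasing order the block sizes are [3, 1].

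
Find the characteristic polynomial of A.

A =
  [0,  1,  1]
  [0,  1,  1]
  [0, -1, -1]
x^3

Expanding det(x·I − A) (e.g. by cofactor expansion or by noting that A is similar to its Jordan form J, which has the same characteristic polynomial as A) gives
  χ_A(x) = x^3
which factors as x^3. The eigenvalues (with algebraic multiplicities) are λ = 0 with multiplicity 3.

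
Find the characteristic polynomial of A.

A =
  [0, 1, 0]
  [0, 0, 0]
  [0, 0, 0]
x^3

Expanding det(x·I − A) (e.g. by cofactor expansion or by noting that A is similar to its Jordan form J, which has the same characteristic polynomial as A) gives
  χ_A(x) = x^3
which factors as x^3. The eigenvalues (with algebraic multiplicities) are λ = 0 with multiplicity 3.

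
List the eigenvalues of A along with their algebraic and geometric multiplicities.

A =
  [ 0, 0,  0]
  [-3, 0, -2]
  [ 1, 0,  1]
λ = 0: alg = 2, geom = 1; λ = 1: alg = 1, geom = 1

Step 1 — factor the characteristic polynomial to read off the algebraic multiplicities:
  χ_A(x) = x^2*(x - 1)

Step 2 — compute geometric multiplicities via the rank-nullity identity g(λ) = n − rank(A − λI):
  rank(A − (0)·I) = 2, so dim ker(A − (0)·I) = n − 2 = 1
  rank(A − (1)·I) = 2, so dim ker(A − (1)·I) = n − 2 = 1

Summary:
  λ = 0: algebraic multiplicity = 2, geometric multiplicity = 1
  λ = 1: algebraic multiplicity = 1, geometric multiplicity = 1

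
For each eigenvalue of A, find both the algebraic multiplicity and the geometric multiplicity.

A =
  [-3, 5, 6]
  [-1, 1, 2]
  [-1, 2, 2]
λ = 0: alg = 3, geom = 1

Step 1 — factor the characteristic polynomial to read off the algebraic multiplicities:
  χ_A(x) = x^3

Step 2 — compute geometric multiplicities via the rank-nullity identity g(λ) = n − rank(A − λI):
  rank(A − (0)·I) = 2, so dim ker(A − (0)·I) = n − 2 = 1

Summary:
  λ = 0: algebraic multiplicity = 3, geometric multiplicity = 1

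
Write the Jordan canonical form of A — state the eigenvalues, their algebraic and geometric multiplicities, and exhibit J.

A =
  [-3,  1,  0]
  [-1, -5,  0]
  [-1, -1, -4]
J_2(-4) ⊕ J_1(-4)

The characteristic polynomial is
  det(x·I − A) = x^3 + 12*x^2 + 48*x + 64 = (x + 4)^3

Eigenvalues and multiplicities (the geometric multiplicity of λ is n − rank(A − λI), which equals the number of Jordan blocks for λ):
  λ = -4: algebraic multiplicity = 3, geometric multiplicity = 2

Determining the block sizes for each eigenvalue:
  λ = -4: 2 blocks summing to 3 forces exactly one block of size 2 and the rest size 1 → block sizes [2, 1]

Assembling the blocks gives a Jordan form
J =
  [-4,  1,  0]
  [ 0, -4,  0]
  [ 0,  0, -4]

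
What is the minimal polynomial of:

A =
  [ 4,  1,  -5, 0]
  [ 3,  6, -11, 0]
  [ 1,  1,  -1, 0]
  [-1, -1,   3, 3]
x^3 - 9*x^2 + 27*x - 27

The characteristic polynomial is χ_A(x) = (x - 3)^4, so the eigenvalues are known. The minimal polynomial is
  m_A(x) = Π_λ (x − λ)^{k_λ}
where k_λ is the size of the *largest* Jordan block for λ (equivalently, the smallest k with (A − λI)^k v = 0 for every generalised eigenvector v of λ).

  λ = 3: largest Jordan block has size 3, contributing (x − 3)^3

So m_A(x) = (x - 3)^3 = x^3 - 9*x^2 + 27*x - 27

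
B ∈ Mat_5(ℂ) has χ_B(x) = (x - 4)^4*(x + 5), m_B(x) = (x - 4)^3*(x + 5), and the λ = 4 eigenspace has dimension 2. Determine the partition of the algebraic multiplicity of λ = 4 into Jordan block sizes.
Block sizes for λ = 4: [3, 1]

Step 1 — from the characteristic polynomial, algebraic multiplicity of λ = 4 is 4. From dim ker(B − (4)·I) = 2, there are exactly 2 Jordan blocks for λ = 4.
Step 2 — from the minimal polynomial, the factor (x − 4)^3 tells us the largest block for λ = 4 has size 3.
Step 3 — with total size 4, 2 blocks, and largest block 3, the block sizes (in nonincreasing order) are [3, 1].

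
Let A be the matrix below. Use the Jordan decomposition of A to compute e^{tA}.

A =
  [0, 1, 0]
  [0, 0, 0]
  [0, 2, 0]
e^{tA} =
  [1, t, 0]
  [0, 1, 0]
  [0, 2*t, 1]

Strategy: write A = P · J · P⁻¹ where J is a Jordan canonical form, so e^{tA} = P · e^{tJ} · P⁻¹, and e^{tJ} can be computed block-by-block.

A has Jordan form
J =
  [0, 1, 0]
  [0, 0, 0]
  [0, 0, 0]
(up to reordering of blocks).

Per-block formulas:
  For a 2×2 Jordan block J_2(0): exp(t · J_2(0)) = e^(0t)·(I + t·N), where N is the 2×2 nilpotent shift.
  For a 1×1 block at λ = 0: exp(t · [0]) = [e^(0t)].

After assembling e^{tJ} and conjugating by P, we get:

e^{tA} =
  [1, t, 0]
  [0, 1, 0]
  [0, 2*t, 1]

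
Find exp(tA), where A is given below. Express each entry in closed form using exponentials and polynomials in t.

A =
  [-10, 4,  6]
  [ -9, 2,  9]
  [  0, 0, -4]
e^{tA} =
  [-6*t*exp(-4*t) + exp(-4*t), 4*t*exp(-4*t), 6*t*exp(-4*t)]
  [-9*t*exp(-4*t), 6*t*exp(-4*t) + exp(-4*t), 9*t*exp(-4*t)]
  [0, 0, exp(-4*t)]

Strategy: write A = P · J · P⁻¹ where J is a Jordan canonical form, so e^{tA} = P · e^{tJ} · P⁻¹, and e^{tJ} can be computed block-by-block.

A has Jordan form
J =
  [-4,  1,  0]
  [ 0, -4,  0]
  [ 0,  0, -4]
(up to reordering of blocks).

Per-block formulas:
  For a 2×2 Jordan block J_2(-4): exp(t · J_2(-4)) = e^(-4t)·(I + t·N), where N is the 2×2 nilpotent shift.
  For a 1×1 block at λ = -4: exp(t · [-4]) = [e^(-4t)].

After assembling e^{tJ} and conjugating by P, we get:

e^{tA} =
  [-6*t*exp(-4*t) + exp(-4*t), 4*t*exp(-4*t), 6*t*exp(-4*t)]
  [-9*t*exp(-4*t), 6*t*exp(-4*t) + exp(-4*t), 9*t*exp(-4*t)]
  [0, 0, exp(-4*t)]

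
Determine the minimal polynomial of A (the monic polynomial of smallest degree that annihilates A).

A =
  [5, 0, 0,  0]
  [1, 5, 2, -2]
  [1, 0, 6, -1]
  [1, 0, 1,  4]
x^2 - 10*x + 25

The characteristic polynomial is χ_A(x) = (x - 5)^4, so the eigenvalues are known. The minimal polynomial is
  m_A(x) = Π_λ (x − λ)^{k_λ}
where k_λ is the size of the *largest* Jordan block for λ (equivalently, the smallest k with (A − λI)^k v = 0 for every generalised eigenvector v of λ).

  λ = 5: largest Jordan block has size 2, contributing (x − 5)^2

So m_A(x) = (x - 5)^2 = x^2 - 10*x + 25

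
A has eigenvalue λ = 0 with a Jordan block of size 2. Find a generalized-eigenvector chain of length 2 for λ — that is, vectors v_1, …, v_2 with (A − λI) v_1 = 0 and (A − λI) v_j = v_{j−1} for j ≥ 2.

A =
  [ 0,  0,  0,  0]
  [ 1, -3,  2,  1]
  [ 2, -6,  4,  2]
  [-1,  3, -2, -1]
A Jordan chain for λ = 0 of length 2:
v_1 = (0, 1, 2, -1)ᵀ
v_2 = (1, 0, 0, 0)ᵀ

Let N = A − (0)·I. We want v_2 with N^2 v_2 = 0 but N^1 v_2 ≠ 0; then v_{j-1} := N · v_j for j = 2, …, 2.

Pick v_2 = (1, 0, 0, 0)ᵀ.
Then v_1 = N · v_2 = (0, 1, 2, -1)ᵀ.

Sanity check: (A − (0)·I) v_1 = (0, 0, 0, 0)ᵀ = 0. ✓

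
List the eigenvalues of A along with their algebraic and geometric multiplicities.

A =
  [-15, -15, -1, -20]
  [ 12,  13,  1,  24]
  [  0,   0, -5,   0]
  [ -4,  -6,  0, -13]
λ = -5: alg = 4, geom = 2

Step 1 — factor the characteristic polynomial to read off the algebraic multiplicities:
  χ_A(x) = (x + 5)^4

Step 2 — compute geometric multiplicities via the rank-nullity identity g(λ) = n − rank(A − λI):
  rank(A − (-5)·I) = 2, so dim ker(A − (-5)·I) = n − 2 = 2

Summary:
  λ = -5: algebraic multiplicity = 4, geometric multiplicity = 2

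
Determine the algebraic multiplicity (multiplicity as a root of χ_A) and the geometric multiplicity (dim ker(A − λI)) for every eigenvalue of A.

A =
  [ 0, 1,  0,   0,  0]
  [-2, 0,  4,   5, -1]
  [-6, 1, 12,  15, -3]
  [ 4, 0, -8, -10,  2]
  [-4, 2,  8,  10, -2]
λ = 0: alg = 5, geom = 3

Step 1 — factor the characteristic polynomial to read off the algebraic multiplicities:
  χ_A(x) = x^5

Step 2 — compute geometric multiplicities via the rank-nullity identity g(λ) = n − rank(A − λI):
  rank(A − (0)·I) = 2, so dim ker(A − (0)·I) = n − 2 = 3

Summary:
  λ = 0: algebraic multiplicity = 5, geometric multiplicity = 3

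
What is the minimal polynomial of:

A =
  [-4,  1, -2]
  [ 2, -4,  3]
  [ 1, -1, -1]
x^3 + 9*x^2 + 27*x + 27

The characteristic polynomial is χ_A(x) = (x + 3)^3, so the eigenvalues are known. The minimal polynomial is
  m_A(x) = Π_λ (x − λ)^{k_λ}
where k_λ is the size of the *largest* Jordan block for λ (equivalently, the smallest k with (A − λI)^k v = 0 for every generalised eigenvector v of λ).

  λ = -3: largest Jordan block has size 3, contributing (x + 3)^3

So m_A(x) = (x + 3)^3 = x^3 + 9*x^2 + 27*x + 27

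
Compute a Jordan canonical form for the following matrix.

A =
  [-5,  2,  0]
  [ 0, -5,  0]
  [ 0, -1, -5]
J_2(-5) ⊕ J_1(-5)

The characteristic polynomial is
  det(x·I − A) = x^3 + 15*x^2 + 75*x + 125 = (x + 5)^3

Eigenvalues and multiplicities (the geometric multiplicity of λ is n − rank(A − λI), which equals the number of Jordan blocks for λ):
  λ = -5: algebraic multiplicity = 3, geometric multiplicity = 2

Determining the block sizes for each eigenvalue:
  λ = -5: 2 blocks summing to 3 forces exactly one block of size 2 and the rest size 1 → block sizes [2, 1]

Assembling the blocks gives a Jordan form
J =
  [-5,  1,  0]
  [ 0, -5,  0]
  [ 0,  0, -5]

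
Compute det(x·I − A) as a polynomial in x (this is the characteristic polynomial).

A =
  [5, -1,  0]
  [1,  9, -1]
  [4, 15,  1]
x^3 - 15*x^2 + 75*x - 125

Expanding det(x·I − A) (e.g. by cofactor expansion or by noting that A is similar to its Jordan form J, which has the same characteristic polynomial as A) gives
  χ_A(x) = x^3 - 15*x^2 + 75*x - 125
which factors as (x - 5)^3. The eigenvalues (with algebraic multiplicities) are λ = 5 with multiplicity 3.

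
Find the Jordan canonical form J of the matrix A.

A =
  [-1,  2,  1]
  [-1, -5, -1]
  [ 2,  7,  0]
J_3(-2)

The characteristic polynomial is
  det(x·I − A) = x^3 + 6*x^2 + 12*x + 8 = (x + 2)^3

Eigenvalues and multiplicities (the geometric multiplicity of λ is n − rank(A − λI), which equals the number of Jordan blocks for λ):
  λ = -2: algebraic multiplicity = 3, geometric multiplicity = 1

Determining the block sizes for each eigenvalue:
  λ = -2: one block (gm = 1), so the single block has size am = 3 → block sizes [3]

Assembling the blocks gives a Jordan form
J =
  [-2,  1,  0]
  [ 0, -2,  1]
  [ 0,  0, -2]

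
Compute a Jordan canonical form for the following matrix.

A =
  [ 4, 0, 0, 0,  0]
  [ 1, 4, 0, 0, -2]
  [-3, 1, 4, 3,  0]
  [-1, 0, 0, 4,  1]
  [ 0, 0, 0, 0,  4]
J_3(4) ⊕ J_2(4)

The characteristic polynomial is
  det(x·I − A) = x^5 - 20*x^4 + 160*x^3 - 640*x^2 + 1280*x - 1024 = (x - 4)^5

Eigenvalues and multiplicities (the geometric multiplicity of λ is n − rank(A − λI), which equals the number of Jordan blocks for λ):
  λ = 4: algebraic multiplicity = 5, geometric multiplicity = 2

Determining the block sizes for each eigenvalue:
  λ = 4: with am = 5 and gm = 2, the partition is not yet determined (e.g. several partitions of 5 into 2 parts exist). Let N = A − (4)·I. Computing rank(N^1) = 3, rank(N^2) = 1, rank(N^3) = 0; the number of blocks of size ≥ j is rank(N^{j−1}) − rank(N^j), giving [2, 2, 1]. So we have 1 block(s) of size 3, 1 block(s) of size 2 → block sizes [3, 2]

Assembling the blocks gives a Jordan form
J =
  [4, 1, 0, 0, 0]
  [0, 4, 1, 0, 0]
  [0, 0, 4, 0, 0]
  [0, 0, 0, 4, 1]
  [0, 0, 0, 0, 4]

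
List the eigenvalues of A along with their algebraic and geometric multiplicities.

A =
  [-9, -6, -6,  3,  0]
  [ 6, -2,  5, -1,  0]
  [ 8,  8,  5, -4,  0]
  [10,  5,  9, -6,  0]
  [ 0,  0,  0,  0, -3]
λ = -3: alg = 5, geom = 3

Step 1 — factor the characteristic polynomial to read off the algebraic multiplicities:
  χ_A(x) = (x + 3)^5

Step 2 — compute geometric multiplicities via the rank-nullity identity g(λ) = n − rank(A − λI):
  rank(A − (-3)·I) = 2, so dim ker(A − (-3)·I) = n − 2 = 3

Summary:
  λ = -3: algebraic multiplicity = 5, geometric multiplicity = 3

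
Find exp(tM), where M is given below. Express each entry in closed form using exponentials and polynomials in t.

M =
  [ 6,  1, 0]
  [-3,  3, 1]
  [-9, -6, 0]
e^{tM} =
  [3*t^2*exp(3*t) + 3*t*exp(3*t) + exp(3*t), 3*t^2*exp(3*t)/2 + t*exp(3*t), t^2*exp(3*t)/2]
  [-9*t^2*exp(3*t) - 3*t*exp(3*t), -9*t^2*exp(3*t)/2 + exp(3*t), -3*t^2*exp(3*t)/2 + t*exp(3*t)]
  [9*t^2*exp(3*t) - 9*t*exp(3*t), 9*t^2*exp(3*t)/2 - 6*t*exp(3*t), 3*t^2*exp(3*t)/2 - 3*t*exp(3*t) + exp(3*t)]

Strategy: write M = P · J · P⁻¹ where J is a Jordan canonical form, so e^{tM} = P · e^{tJ} · P⁻¹, and e^{tJ} can be computed block-by-block.

M has Jordan form
J =
  [3, 1, 0]
  [0, 3, 1]
  [0, 0, 3]
(up to reordering of blocks).

Per-block formulas:
  For a 3×3 Jordan block J_3(3): exp(t · J_3(3)) = e^(3t)·(I + t·N + (t^2/2)·N^2), where N is the 3×3 nilpotent shift.

After assembling e^{tJ} and conjugating by P, we get:

e^{tM} =
  [3*t^2*exp(3*t) + 3*t*exp(3*t) + exp(3*t), 3*t^2*exp(3*t)/2 + t*exp(3*t), t^2*exp(3*t)/2]
  [-9*t^2*exp(3*t) - 3*t*exp(3*t), -9*t^2*exp(3*t)/2 + exp(3*t), -3*t^2*exp(3*t)/2 + t*exp(3*t)]
  [9*t^2*exp(3*t) - 9*t*exp(3*t), 9*t^2*exp(3*t)/2 - 6*t*exp(3*t), 3*t^2*exp(3*t)/2 - 3*t*exp(3*t) + exp(3*t)]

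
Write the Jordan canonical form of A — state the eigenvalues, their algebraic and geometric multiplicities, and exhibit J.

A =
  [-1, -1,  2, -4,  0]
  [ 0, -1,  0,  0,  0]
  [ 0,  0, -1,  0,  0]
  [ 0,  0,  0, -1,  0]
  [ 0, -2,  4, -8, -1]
J_2(-1) ⊕ J_1(-1) ⊕ J_1(-1) ⊕ J_1(-1)

The characteristic polynomial is
  det(x·I − A) = x^5 + 5*x^4 + 10*x^3 + 10*x^2 + 5*x + 1 = (x + 1)^5

Eigenvalues and multiplicities (the geometric multiplicity of λ is n − rank(A − λI), which equals the number of Jordan blocks for λ):
  λ = -1: algebraic multiplicity = 5, geometric multiplicity = 4

Determining the block sizes for each eigenvalue:
  λ = -1: 4 blocks summing to 5 forces exactly one block of size 2 and the rest size 1 → block sizes [2, 1, 1, 1]

Assembling the blocks gives a Jordan form
J =
  [-1,  1,  0,  0,  0]
  [ 0, -1,  0,  0,  0]
  [ 0,  0, -1,  0,  0]
  [ 0,  0,  0, -1,  0]
  [ 0,  0,  0,  0, -1]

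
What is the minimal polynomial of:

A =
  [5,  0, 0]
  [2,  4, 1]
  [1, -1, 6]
x^3 - 15*x^2 + 75*x - 125

The characteristic polynomial is χ_A(x) = (x - 5)^3, so the eigenvalues are known. The minimal polynomial is
  m_A(x) = Π_λ (x − λ)^{k_λ}
where k_λ is the size of the *largest* Jordan block for λ (equivalently, the smallest k with (A − λI)^k v = 0 for every generalised eigenvector v of λ).

  λ = 5: largest Jordan block has size 3, contributing (x − 5)^3

So m_A(x) = (x - 5)^3 = x^3 - 15*x^2 + 75*x - 125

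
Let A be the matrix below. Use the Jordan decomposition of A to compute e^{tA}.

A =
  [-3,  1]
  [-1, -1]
e^{tA} =
  [-t*exp(-2*t) + exp(-2*t), t*exp(-2*t)]
  [-t*exp(-2*t), t*exp(-2*t) + exp(-2*t)]

Strategy: write A = P · J · P⁻¹ where J is a Jordan canonical form, so e^{tA} = P · e^{tJ} · P⁻¹, and e^{tJ} can be computed block-by-block.

A has Jordan form
J =
  [-2,  1]
  [ 0, -2]
(up to reordering of blocks).

Per-block formulas:
  For a 2×2 Jordan block J_2(-2): exp(t · J_2(-2)) = e^(-2t)·(I + t·N), where N is the 2×2 nilpotent shift.

After assembling e^{tJ} and conjugating by P, we get:

e^{tA} =
  [-t*exp(-2*t) + exp(-2*t), t*exp(-2*t)]
  [-t*exp(-2*t), t*exp(-2*t) + exp(-2*t)]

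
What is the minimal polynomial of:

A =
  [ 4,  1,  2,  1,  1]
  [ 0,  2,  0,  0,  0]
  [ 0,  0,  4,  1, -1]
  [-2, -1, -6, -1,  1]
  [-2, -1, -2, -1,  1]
x^2 - 4*x + 4

The characteristic polynomial is χ_A(x) = (x - 2)^5, so the eigenvalues are known. The minimal polynomial is
  m_A(x) = Π_λ (x − λ)^{k_λ}
where k_λ is the size of the *largest* Jordan block for λ (equivalently, the smallest k with (A − λI)^k v = 0 for every generalised eigenvector v of λ).

  λ = 2: largest Jordan block has size 2, contributing (x − 2)^2

So m_A(x) = (x - 2)^2 = x^2 - 4*x + 4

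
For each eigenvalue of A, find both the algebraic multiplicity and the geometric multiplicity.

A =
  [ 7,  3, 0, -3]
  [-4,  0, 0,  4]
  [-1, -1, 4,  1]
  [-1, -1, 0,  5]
λ = 4: alg = 4, geom = 3

Step 1 — factor the characteristic polynomial to read off the algebraic multiplicities:
  χ_A(x) = (x - 4)^4

Step 2 — compute geometric multiplicities via the rank-nullity identity g(λ) = n − rank(A − λI):
  rank(A − (4)·I) = 1, so dim ker(A − (4)·I) = n − 1 = 3

Summary:
  λ = 4: algebraic multiplicity = 4, geometric multiplicity = 3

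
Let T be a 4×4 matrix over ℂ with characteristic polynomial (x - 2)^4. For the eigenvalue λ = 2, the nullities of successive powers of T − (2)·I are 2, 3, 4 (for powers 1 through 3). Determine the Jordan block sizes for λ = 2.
Block sizes for λ = 2: [3, 1]

From the dimensions of kernels of powers, the number of Jordan blocks of size at least j is d_j − d_{j−1} where d_j = dim ker(N^j) (with d_0 = 0). Computing the differences gives [2, 1, 1].
The number of blocks of size exactly k is (#blocks of size ≥ k) − (#blocks of size ≥ k + 1), so the partition is: 1 block(s) of size 1, 1 block(s) of size 3.
In nonincreasing order the block sizes are [3, 1].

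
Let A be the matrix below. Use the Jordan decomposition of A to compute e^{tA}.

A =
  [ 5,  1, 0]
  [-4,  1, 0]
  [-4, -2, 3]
e^{tA} =
  [2*t*exp(3*t) + exp(3*t), t*exp(3*t), 0]
  [-4*t*exp(3*t), -2*t*exp(3*t) + exp(3*t), 0]
  [-4*t*exp(3*t), -2*t*exp(3*t), exp(3*t)]

Strategy: write A = P · J · P⁻¹ where J is a Jordan canonical form, so e^{tA} = P · e^{tJ} · P⁻¹, and e^{tJ} can be computed block-by-block.

A has Jordan form
J =
  [3, 1, 0]
  [0, 3, 0]
  [0, 0, 3]
(up to reordering of blocks).

Per-block formulas:
  For a 1×1 block at λ = 3: exp(t · [3]) = [e^(3t)].
  For a 2×2 Jordan block J_2(3): exp(t · J_2(3)) = e^(3t)·(I + t·N), where N is the 2×2 nilpotent shift.

After assembling e^{tJ} and conjugating by P, we get:

e^{tA} =
  [2*t*exp(3*t) + exp(3*t), t*exp(3*t), 0]
  [-4*t*exp(3*t), -2*t*exp(3*t) + exp(3*t), 0]
  [-4*t*exp(3*t), -2*t*exp(3*t), exp(3*t)]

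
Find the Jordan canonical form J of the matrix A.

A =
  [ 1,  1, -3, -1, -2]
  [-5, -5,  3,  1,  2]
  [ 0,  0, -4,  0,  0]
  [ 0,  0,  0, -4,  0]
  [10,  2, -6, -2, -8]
J_2(-4) ⊕ J_1(-4) ⊕ J_1(-4) ⊕ J_1(-4)

The characteristic polynomial is
  det(x·I − A) = x^5 + 20*x^4 + 160*x^3 + 640*x^2 + 1280*x + 1024 = (x + 4)^5

Eigenvalues and multiplicities (the geometric multiplicity of λ is n − rank(A − λI), which equals the number of Jordan blocks for λ):
  λ = -4: algebraic multiplicity = 5, geometric multiplicity = 4

Determining the block sizes for each eigenvalue:
  λ = -4: 4 blocks summing to 5 forces exactly one block of size 2 and the rest size 1 → block sizes [2, 1, 1, 1]

Assembling the blocks gives a Jordan form
J =
  [-4,  1,  0,  0,  0]
  [ 0, -4,  0,  0,  0]
  [ 0,  0, -4,  0,  0]
  [ 0,  0,  0, -4,  0]
  [ 0,  0,  0,  0, -4]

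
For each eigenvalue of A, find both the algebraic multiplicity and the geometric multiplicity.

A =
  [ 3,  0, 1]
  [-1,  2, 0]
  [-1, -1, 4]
λ = 3: alg = 3, geom = 1

Step 1 — factor the characteristic polynomial to read off the algebraic multiplicities:
  χ_A(x) = (x - 3)^3

Step 2 — compute geometric multiplicities via the rank-nullity identity g(λ) = n − rank(A − λI):
  rank(A − (3)·I) = 2, so dim ker(A − (3)·I) = n − 2 = 1

Summary:
  λ = 3: algebraic multiplicity = 3, geometric multiplicity = 1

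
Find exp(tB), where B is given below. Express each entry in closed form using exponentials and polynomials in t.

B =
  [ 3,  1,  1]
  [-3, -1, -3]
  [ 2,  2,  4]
e^{tB} =
  [t*exp(2*t) + exp(2*t), t*exp(2*t), t*exp(2*t)]
  [-3*t*exp(2*t), -3*t*exp(2*t) + exp(2*t), -3*t*exp(2*t)]
  [2*t*exp(2*t), 2*t*exp(2*t), 2*t*exp(2*t) + exp(2*t)]

Strategy: write B = P · J · P⁻¹ where J is a Jordan canonical form, so e^{tB} = P · e^{tJ} · P⁻¹, and e^{tJ} can be computed block-by-block.

B has Jordan form
J =
  [2, 1, 0]
  [0, 2, 0]
  [0, 0, 2]
(up to reordering of blocks).

Per-block formulas:
  For a 1×1 block at λ = 2: exp(t · [2]) = [e^(2t)].
  For a 2×2 Jordan block J_2(2): exp(t · J_2(2)) = e^(2t)·(I + t·N), where N is the 2×2 nilpotent shift.

After assembling e^{tJ} and conjugating by P, we get:

e^{tB} =
  [t*exp(2*t) + exp(2*t), t*exp(2*t), t*exp(2*t)]
  [-3*t*exp(2*t), -3*t*exp(2*t) + exp(2*t), -3*t*exp(2*t)]
  [2*t*exp(2*t), 2*t*exp(2*t), 2*t*exp(2*t) + exp(2*t)]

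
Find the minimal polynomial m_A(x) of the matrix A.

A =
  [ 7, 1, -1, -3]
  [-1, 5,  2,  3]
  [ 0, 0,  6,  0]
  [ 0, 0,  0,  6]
x^3 - 18*x^2 + 108*x - 216

The characteristic polynomial is χ_A(x) = (x - 6)^4, so the eigenvalues are known. The minimal polynomial is
  m_A(x) = Π_λ (x − λ)^{k_λ}
where k_λ is the size of the *largest* Jordan block for λ (equivalently, the smallest k with (A − λI)^k v = 0 for every generalised eigenvector v of λ).

  λ = 6: largest Jordan block has size 3, contributing (x − 6)^3

So m_A(x) = (x - 6)^3 = x^3 - 18*x^2 + 108*x - 216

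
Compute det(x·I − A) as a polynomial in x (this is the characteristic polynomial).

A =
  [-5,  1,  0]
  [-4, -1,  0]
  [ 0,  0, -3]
x^3 + 9*x^2 + 27*x + 27

Expanding det(x·I − A) (e.g. by cofactor expansion or by noting that A is similar to its Jordan form J, which has the same characteristic polynomial as A) gives
  χ_A(x) = x^3 + 9*x^2 + 27*x + 27
which factors as (x + 3)^3. The eigenvalues (with algebraic multiplicities) are λ = -3 with multiplicity 3.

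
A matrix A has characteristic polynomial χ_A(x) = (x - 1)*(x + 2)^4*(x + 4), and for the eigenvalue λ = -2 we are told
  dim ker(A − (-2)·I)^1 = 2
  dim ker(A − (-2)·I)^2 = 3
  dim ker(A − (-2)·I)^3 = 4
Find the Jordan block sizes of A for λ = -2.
Block sizes for λ = -2: [3, 1]

From the dimensions of kernels of powers, the number of Jordan blocks of size at least j is d_j − d_{j−1} where d_j = dim ker(N^j) (with d_0 = 0). Computing the differences gives [2, 1, 1].
The number of blocks of size exactly k is (#blocks of size ≥ k) − (#blocks of size ≥ k + 1), so the partition is: 1 block(s) of size 1, 1 block(s) of size 3.
In nonincreasing order the block sizes are [3, 1].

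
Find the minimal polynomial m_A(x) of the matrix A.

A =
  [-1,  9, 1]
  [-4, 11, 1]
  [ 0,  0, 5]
x^3 - 15*x^2 + 75*x - 125

The characteristic polynomial is χ_A(x) = (x - 5)^3, so the eigenvalues are known. The minimal polynomial is
  m_A(x) = Π_λ (x − λ)^{k_λ}
where k_λ is the size of the *largest* Jordan block for λ (equivalently, the smallest k with (A − λI)^k v = 0 for every generalised eigenvector v of λ).

  λ = 5: largest Jordan block has size 3, contributing (x − 5)^3

So m_A(x) = (x - 5)^3 = x^3 - 15*x^2 + 75*x - 125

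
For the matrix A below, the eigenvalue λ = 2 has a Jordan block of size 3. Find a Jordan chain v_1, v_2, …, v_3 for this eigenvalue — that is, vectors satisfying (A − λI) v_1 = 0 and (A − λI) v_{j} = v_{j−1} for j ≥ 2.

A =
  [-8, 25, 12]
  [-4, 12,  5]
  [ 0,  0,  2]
A Jordan chain for λ = 2 of length 3:
v_1 = (5, 2, 0)ᵀ
v_2 = (12, 5, 0)ᵀ
v_3 = (0, 0, 1)ᵀ

Let N = A − (2)·I. We want v_3 with N^3 v_3 = 0 but N^2 v_3 ≠ 0; then v_{j-1} := N · v_j for j = 3, …, 2.

Pick v_3 = (0, 0, 1)ᵀ.
Then v_2 = N · v_3 = (12, 5, 0)ᵀ.
Then v_1 = N · v_2 = (5, 2, 0)ᵀ.

Sanity check: (A − (2)·I) v_1 = (0, 0, 0)ᵀ = 0. ✓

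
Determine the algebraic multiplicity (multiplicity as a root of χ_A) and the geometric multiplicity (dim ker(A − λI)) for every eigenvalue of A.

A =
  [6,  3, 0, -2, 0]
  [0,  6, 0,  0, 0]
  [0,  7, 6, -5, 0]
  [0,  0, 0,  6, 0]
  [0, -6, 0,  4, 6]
λ = 6: alg = 5, geom = 3

Step 1 — factor the characteristic polynomial to read off the algebraic multiplicities:
  χ_A(x) = (x - 6)^5

Step 2 — compute geometric multiplicities via the rank-nullity identity g(λ) = n − rank(A − λI):
  rank(A − (6)·I) = 2, so dim ker(A − (6)·I) = n − 2 = 3

Summary:
  λ = 6: algebraic multiplicity = 5, geometric multiplicity = 3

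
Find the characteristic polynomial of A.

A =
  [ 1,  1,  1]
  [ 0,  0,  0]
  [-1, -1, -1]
x^3

Expanding det(x·I − A) (e.g. by cofactor expansion or by noting that A is similar to its Jordan form J, which has the same characteristic polynomial as A) gives
  χ_A(x) = x^3
which factors as x^3. The eigenvalues (with algebraic multiplicities) are λ = 0 with multiplicity 3.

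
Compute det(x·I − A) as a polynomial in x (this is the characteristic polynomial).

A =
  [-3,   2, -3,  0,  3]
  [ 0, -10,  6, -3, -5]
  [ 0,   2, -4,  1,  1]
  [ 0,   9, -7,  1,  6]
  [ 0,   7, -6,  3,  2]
x^5 + 14*x^4 + 78*x^3 + 216*x^2 + 297*x + 162

Expanding det(x·I − A) (e.g. by cofactor expansion or by noting that A is similar to its Jordan form J, which has the same characteristic polynomial as A) gives
  χ_A(x) = x^5 + 14*x^4 + 78*x^3 + 216*x^2 + 297*x + 162
which factors as (x + 2)*(x + 3)^4. The eigenvalues (with algebraic multiplicities) are λ = -3 with multiplicity 4, λ = -2 with multiplicity 1.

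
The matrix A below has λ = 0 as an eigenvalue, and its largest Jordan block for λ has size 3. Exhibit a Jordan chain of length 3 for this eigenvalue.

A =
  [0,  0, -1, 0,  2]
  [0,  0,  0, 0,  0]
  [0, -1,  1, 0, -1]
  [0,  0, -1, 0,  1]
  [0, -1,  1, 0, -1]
A Jordan chain for λ = 0 of length 3:
v_1 = (-1, 0, 0, 0, 0)ᵀ
v_2 = (0, 0, -1, 0, -1)ᵀ
v_3 = (0, 1, 0, 0, 0)ᵀ

Let N = A − (0)·I. We want v_3 with N^3 v_3 = 0 but N^2 v_3 ≠ 0; then v_{j-1} := N · v_j for j = 3, …, 2.

Pick v_3 = (0, 1, 0, 0, 0)ᵀ.
Then v_2 = N · v_3 = (0, 0, -1, 0, -1)ᵀ.
Then v_1 = N · v_2 = (-1, 0, 0, 0, 0)ᵀ.

Sanity check: (A − (0)·I) v_1 = (0, 0, 0, 0, 0)ᵀ = 0. ✓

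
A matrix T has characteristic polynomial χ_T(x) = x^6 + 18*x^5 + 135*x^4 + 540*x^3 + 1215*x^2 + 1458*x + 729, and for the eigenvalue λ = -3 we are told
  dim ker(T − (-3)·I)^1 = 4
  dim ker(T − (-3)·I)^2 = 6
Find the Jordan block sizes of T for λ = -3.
Block sizes for λ = -3: [2, 2, 1, 1]

From the dimensions of kernels of powers, the number of Jordan blocks of size at least j is d_j − d_{j−1} where d_j = dim ker(N^j) (with d_0 = 0). Computing the differences gives [4, 2].
The number of blocks of size exactly k is (#blocks of size ≥ k) − (#blocks of size ≥ k + 1), so the partition is: 2 block(s) of size 1, 2 block(s) of size 2.
In nonincreasing order the block sizes are [2, 2, 1, 1].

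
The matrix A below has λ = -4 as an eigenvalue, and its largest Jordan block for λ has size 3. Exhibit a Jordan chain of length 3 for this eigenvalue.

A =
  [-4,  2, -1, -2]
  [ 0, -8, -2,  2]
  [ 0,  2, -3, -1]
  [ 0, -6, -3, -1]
A Jordan chain for λ = -4 of length 3:
v_1 = (2, 0, 0, 0)ᵀ
v_2 = (2, -4, 2, -6)ᵀ
v_3 = (0, 1, 0, 0)ᵀ

Let N = A − (-4)·I. We want v_3 with N^3 v_3 = 0 but N^2 v_3 ≠ 0; then v_{j-1} := N · v_j for j = 3, …, 2.

Pick v_3 = (0, 1, 0, 0)ᵀ.
Then v_2 = N · v_3 = (2, -4, 2, -6)ᵀ.
Then v_1 = N · v_2 = (2, 0, 0, 0)ᵀ.

Sanity check: (A − (-4)·I) v_1 = (0, 0, 0, 0)ᵀ = 0. ✓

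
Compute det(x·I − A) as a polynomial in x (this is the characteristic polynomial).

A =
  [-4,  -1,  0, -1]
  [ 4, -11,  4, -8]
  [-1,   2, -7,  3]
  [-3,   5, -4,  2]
x^4 + 20*x^3 + 150*x^2 + 500*x + 625

Expanding det(x·I − A) (e.g. by cofactor expansion or by noting that A is similar to its Jordan form J, which has the same characteristic polynomial as A) gives
  χ_A(x) = x^4 + 20*x^3 + 150*x^2 + 500*x + 625
which factors as (x + 5)^4. The eigenvalues (with algebraic multiplicities) are λ = -5 with multiplicity 4.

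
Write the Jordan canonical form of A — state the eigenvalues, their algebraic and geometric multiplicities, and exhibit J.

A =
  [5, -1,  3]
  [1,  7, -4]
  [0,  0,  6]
J_3(6)

The characteristic polynomial is
  det(x·I − A) = x^3 - 18*x^2 + 108*x - 216 = (x - 6)^3

Eigenvalues and multiplicities (the geometric multiplicity of λ is n − rank(A − λI), which equals the number of Jordan blocks for λ):
  λ = 6: algebraic multiplicity = 3, geometric multiplicity = 1

Determining the block sizes for each eigenvalue:
  λ = 6: one block (gm = 1), so the single block has size am = 3 → block sizes [3]

Assembling the blocks gives a Jordan form
J =
  [6, 1, 0]
  [0, 6, 1]
  [0, 0, 6]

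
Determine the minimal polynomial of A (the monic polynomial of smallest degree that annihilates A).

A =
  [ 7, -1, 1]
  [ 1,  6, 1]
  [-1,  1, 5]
x^3 - 18*x^2 + 108*x - 216

The characteristic polynomial is χ_A(x) = (x - 6)^3, so the eigenvalues are known. The minimal polynomial is
  m_A(x) = Π_λ (x − λ)^{k_λ}
where k_λ is the size of the *largest* Jordan block for λ (equivalently, the smallest k with (A − λI)^k v = 0 for every generalised eigenvector v of λ).

  λ = 6: largest Jordan block has size 3, contributing (x − 6)^3

So m_A(x) = (x - 6)^3 = x^3 - 18*x^2 + 108*x - 216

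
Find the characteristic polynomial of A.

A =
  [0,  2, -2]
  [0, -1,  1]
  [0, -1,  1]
x^3

Expanding det(x·I − A) (e.g. by cofactor expansion or by noting that A is similar to its Jordan form J, which has the same characteristic polynomial as A) gives
  χ_A(x) = x^3
which factors as x^3. The eigenvalues (with algebraic multiplicities) are λ = 0 with multiplicity 3.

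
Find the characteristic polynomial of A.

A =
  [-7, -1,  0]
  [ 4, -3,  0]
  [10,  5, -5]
x^3 + 15*x^2 + 75*x + 125

Expanding det(x·I − A) (e.g. by cofactor expansion or by noting that A is similar to its Jordan form J, which has the same characteristic polynomial as A) gives
  χ_A(x) = x^3 + 15*x^2 + 75*x + 125
which factors as (x + 5)^3. The eigenvalues (with algebraic multiplicities) are λ = -5 with multiplicity 3.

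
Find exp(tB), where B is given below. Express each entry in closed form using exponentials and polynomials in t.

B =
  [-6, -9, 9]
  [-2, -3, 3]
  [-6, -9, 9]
e^{tB} =
  [1 - 6*t, -9*t, 9*t]
  [-2*t, 1 - 3*t, 3*t]
  [-6*t, -9*t, 9*t + 1]

Strategy: write B = P · J · P⁻¹ where J is a Jordan canonical form, so e^{tB} = P · e^{tJ} · P⁻¹, and e^{tJ} can be computed block-by-block.

B has Jordan form
J =
  [0, 1, 0]
  [0, 0, 0]
  [0, 0, 0]
(up to reordering of blocks).

Per-block formulas:
  For a 2×2 Jordan block J_2(0): exp(t · J_2(0)) = e^(0t)·(I + t·N), where N is the 2×2 nilpotent shift.
  For a 1×1 block at λ = 0: exp(t · [0]) = [e^(0t)].

After assembling e^{tJ} and conjugating by P, we get:

e^{tB} =
  [1 - 6*t, -9*t, 9*t]
  [-2*t, 1 - 3*t, 3*t]
  [-6*t, -9*t, 9*t + 1]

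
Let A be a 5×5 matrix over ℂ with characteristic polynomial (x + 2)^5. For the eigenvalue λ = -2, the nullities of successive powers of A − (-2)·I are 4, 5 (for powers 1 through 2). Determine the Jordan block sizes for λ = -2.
Block sizes for λ = -2: [2, 1, 1, 1]

From the dimensions of kernels of powers, the number of Jordan blocks of size at least j is d_j − d_{j−1} where d_j = dim ker(N^j) (with d_0 = 0). Computing the differences gives [4, 1].
The number of blocks of size exactly k is (#blocks of size ≥ k) − (#blocks of size ≥ k + 1), so the partition is: 3 block(s) of size 1, 1 block(s) of size 2.
In nonincreasing order the block sizes are [2, 1, 1, 1].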